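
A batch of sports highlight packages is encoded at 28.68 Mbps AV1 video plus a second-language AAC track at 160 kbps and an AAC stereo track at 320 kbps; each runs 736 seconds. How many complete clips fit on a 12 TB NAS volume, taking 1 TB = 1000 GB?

4473

Audio total: 160 + 320 = 480 kbps = 0.480 Mbps.
Total bitrate: 29.160 Mbps.
Per item: 29.160 Mbps × 736 s = 21,462 Mb = 2,683 MB.
Capacity: 12 TB = 96,000,000 Mb; 4473.07 items → 4473 complete.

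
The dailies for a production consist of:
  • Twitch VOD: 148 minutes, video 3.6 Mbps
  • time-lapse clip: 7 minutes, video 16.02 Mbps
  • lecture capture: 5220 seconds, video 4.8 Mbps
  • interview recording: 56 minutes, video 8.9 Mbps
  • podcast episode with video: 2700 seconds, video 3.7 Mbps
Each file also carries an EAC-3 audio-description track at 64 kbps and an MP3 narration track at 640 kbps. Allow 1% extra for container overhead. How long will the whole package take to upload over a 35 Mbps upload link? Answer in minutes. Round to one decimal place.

56.8 minutes

Audio total: 64 + 640 = 704 kbps = 0.704 Mbps.
Twitch VOD: 4.304 Mbps × 8880 s × 1.01 = 38601.7 Mb
time-lapse clip: 16.724 Mbps × 420 s × 1.01 = 7094.3 Mb
lecture capture: 5.504 Mbps × 5220 s × 1.01 = 29018.2 Mb
interview recording: 9.604 Mbps × 3360 s × 1.01 = 32592.1 Mb
podcast episode with video: 4.404 Mbps × 2700 s × 1.01 = 12009.7 Mb
Total: 119316.1 Mb = 14914.5 MB.
At 35 Mbps: 119316.1 / 35 = 3409 s ≈ 56.8 minutes.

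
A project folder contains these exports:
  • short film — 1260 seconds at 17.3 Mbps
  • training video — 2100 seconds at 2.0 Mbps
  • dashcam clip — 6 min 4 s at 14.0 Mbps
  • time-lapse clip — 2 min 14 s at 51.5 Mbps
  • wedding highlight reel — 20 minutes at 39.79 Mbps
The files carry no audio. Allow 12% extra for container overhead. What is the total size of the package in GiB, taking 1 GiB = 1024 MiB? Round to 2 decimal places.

11.18 GiB

short film: 17.300 Mbps × 1260 s × 1.12 = 24413.8 Mb
training video: 2.000 Mbps × 2100 s × 1.12 = 4704.0 Mb
dashcam clip: 14.000 Mbps × 364 s × 1.12 = 5707.5 Mb
time-lapse clip: 51.500 Mbps × 134 s × 1.12 = 7729.1 Mb
wedding highlight reel: 39.790 Mbps × 1200 s × 1.12 = 53477.8 Mb
Total: 96032.2 Mb = 12004.0 MB.
= 11.18 GiB.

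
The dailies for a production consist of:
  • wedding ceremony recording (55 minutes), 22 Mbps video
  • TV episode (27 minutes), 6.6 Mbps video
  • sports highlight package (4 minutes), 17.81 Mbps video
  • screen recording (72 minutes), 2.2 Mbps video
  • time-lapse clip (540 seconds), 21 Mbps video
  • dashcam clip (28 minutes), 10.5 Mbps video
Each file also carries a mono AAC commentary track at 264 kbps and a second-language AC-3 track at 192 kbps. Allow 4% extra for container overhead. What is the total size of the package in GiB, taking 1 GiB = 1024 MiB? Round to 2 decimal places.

15.91 GiB

Audio total: 264 + 192 = 456 kbps = 0.456 Mbps.
wedding ceremony recording: 22.456 Mbps × 3300 s × 1.04 = 77069.0 Mb
TV episode: 7.056 Mbps × 1620 s × 1.04 = 11887.9 Mb
sports highlight package: 18.266 Mbps × 240 s × 1.04 = 4559.2 Mb
screen recording: 2.656 Mbps × 4320 s × 1.04 = 11932.9 Mb
time-lapse clip: 21.456 Mbps × 540 s × 1.04 = 12049.7 Mb
dashcam clip: 10.956 Mbps × 1680 s × 1.04 = 19142.3 Mb
Total: 136641.0 Mb = 17080.1 MB.
= 15.91 GiB.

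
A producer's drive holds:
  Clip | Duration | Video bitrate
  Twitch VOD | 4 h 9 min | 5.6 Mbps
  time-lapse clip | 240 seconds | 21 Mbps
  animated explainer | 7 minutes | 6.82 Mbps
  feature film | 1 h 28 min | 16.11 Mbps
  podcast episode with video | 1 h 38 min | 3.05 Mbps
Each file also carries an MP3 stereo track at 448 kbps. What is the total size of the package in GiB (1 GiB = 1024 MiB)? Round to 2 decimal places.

24.05 GiB

Audio: 448 kbps = 0.448 Mbps.
Twitch VOD: 6.048 Mbps × 14940 s = 90357.1 Mb
time-lapse clip: 21.448 Mbps × 240 s = 5147.5 Mb
animated explainer: 7.268 Mbps × 420 s = 3052.6 Mb
feature film: 16.558 Mbps × 5280 s = 87426.2 Mb
podcast episode with video: 3.498 Mbps × 5880 s = 20568.2 Mb
Total: 206551.7 Mb = 25819.0 MB.
= 24.05 GiB.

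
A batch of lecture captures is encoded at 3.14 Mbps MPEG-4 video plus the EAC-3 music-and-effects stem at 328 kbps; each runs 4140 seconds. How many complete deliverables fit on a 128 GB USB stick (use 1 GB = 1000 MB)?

71

Audio: 328 kbps = 0.328 Mbps.
Total bitrate: 3.468 Mbps.
Per item: 3.468 Mbps × 4140 s = 14,358 Mb = 1,795 MB.
Capacity: 128 GB = 1,024,000 Mb; 71.32 items → 71 complete.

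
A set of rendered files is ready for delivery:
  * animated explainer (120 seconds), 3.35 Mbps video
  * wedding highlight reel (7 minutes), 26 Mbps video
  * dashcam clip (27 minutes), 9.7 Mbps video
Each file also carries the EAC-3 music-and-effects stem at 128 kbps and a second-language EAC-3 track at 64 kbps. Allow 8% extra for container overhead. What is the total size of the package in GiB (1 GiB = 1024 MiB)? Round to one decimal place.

3.5 GiB

Audio total: 128 + 64 = 192 kbps = 0.192 Mbps.
animated explainer: 3.542 Mbps × 120 s × 1.08 = 459.0 Mb
wedding highlight reel: 26.192 Mbps × 420 s × 1.08 = 11880.7 Mb
dashcam clip: 9.892 Mbps × 1620 s × 1.08 = 17307.0 Mb
Total: 29646.8 Mb = 3705.8 MB.
= 3.451 GiB.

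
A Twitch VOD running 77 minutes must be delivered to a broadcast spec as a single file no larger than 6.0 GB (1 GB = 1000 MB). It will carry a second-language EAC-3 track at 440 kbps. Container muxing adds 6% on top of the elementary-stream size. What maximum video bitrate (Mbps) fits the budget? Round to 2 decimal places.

Budget: 6.0 GB = 48000.0 Mb.
Stream payload after overhead: 48000.0 / 1.06 = 45283.0 Mb.
77 min = 4620 s
Total bitrate budget: 45283.0 Mb / 4620 s = 9.802 Mbps.
Audio: 440 kbps = 0.440 Mbps.
Video: 9.802 − 0.440 = 9.362 Mbps.

9.36 Mbps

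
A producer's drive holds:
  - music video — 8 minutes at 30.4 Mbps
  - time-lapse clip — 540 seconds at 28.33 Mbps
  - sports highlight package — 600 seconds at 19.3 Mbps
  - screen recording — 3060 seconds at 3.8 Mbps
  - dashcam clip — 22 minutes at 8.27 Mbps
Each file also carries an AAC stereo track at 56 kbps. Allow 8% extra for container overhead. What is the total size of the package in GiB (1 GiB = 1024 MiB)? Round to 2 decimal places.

Audio: 56 kbps = 0.056 Mbps.
music video: 30.456 Mbps × 480 s × 1.08 = 15788.4 Mb
time-lapse clip: 28.386 Mbps × 540 s × 1.08 = 16554.7 Mb
sports highlight package: 19.356 Mbps × 600 s × 1.08 = 12542.7 Mb
screen recording: 3.856 Mbps × 3060 s × 1.08 = 12743.3 Mb
dashcam clip: 8.326 Mbps × 1320 s × 1.08 = 11869.5 Mb
Total: 69498.6 Mb = 8687.3 MB.
= 8.091 GiB.

8.09 GiB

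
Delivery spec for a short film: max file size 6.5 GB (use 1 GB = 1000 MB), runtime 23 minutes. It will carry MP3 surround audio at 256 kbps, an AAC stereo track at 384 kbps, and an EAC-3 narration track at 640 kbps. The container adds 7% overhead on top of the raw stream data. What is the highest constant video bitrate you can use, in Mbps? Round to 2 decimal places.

Budget: 6.5 GB = 52000.0 Mb.
Stream payload after overhead: 52000.0 / 1.07 = 48598.1 Mb.
23 min = 1380 s
Total bitrate budget: 48598.1 Mb / 1380 s = 35.216 Mbps.
Audio total: 256 + 384 + 640 = 1280 kbps = 1.280 Mbps.
Video: 35.216 − 1.280 = 33.936 Mbps.

33.94 Mbps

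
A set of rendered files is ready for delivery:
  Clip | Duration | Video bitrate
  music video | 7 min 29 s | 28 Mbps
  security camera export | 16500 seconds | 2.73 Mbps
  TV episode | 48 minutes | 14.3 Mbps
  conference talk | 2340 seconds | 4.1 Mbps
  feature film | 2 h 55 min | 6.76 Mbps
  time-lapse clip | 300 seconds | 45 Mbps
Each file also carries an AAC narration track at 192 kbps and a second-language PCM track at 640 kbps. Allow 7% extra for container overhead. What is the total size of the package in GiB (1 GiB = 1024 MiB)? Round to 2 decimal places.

27.44 GiB

Audio total: 192 + 640 = 832 kbps = 0.832 Mbps.
music video: 28.832 Mbps × 449 s × 1.07 = 13851.8 Mb
security camera export: 3.562 Mbps × 16500 s × 1.07 = 62887.1 Mb
TV episode: 15.132 Mbps × 2880 s × 1.07 = 46630.8 Mb
conference talk: 4.932 Mbps × 2340 s × 1.07 = 12348.7 Mb
feature film: 7.592 Mbps × 10500 s × 1.07 = 85296.1 Mb
time-lapse clip: 45.832 Mbps × 300 s × 1.07 = 14712.1 Mb
Total: 235726.6 Mb = 29465.8 MB.
= 27.44 GiB.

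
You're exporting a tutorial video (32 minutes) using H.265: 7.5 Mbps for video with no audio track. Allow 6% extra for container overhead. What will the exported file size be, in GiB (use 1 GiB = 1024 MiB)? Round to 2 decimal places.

1.78 GiB

32 min = 1920 s
Total bitrate: 7.5 Mbps.
Stream data: 7.500 Mbps × 1920 s = 14400.0 Mb.
With 6% container overhead: ×1.06.
15,264 Mb = 1,908,000,000 bytes ÷ 1,073,741,824 = 1.777 GiB.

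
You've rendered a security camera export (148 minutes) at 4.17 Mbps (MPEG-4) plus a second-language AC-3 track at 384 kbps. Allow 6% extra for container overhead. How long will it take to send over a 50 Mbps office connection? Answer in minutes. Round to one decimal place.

148 min = 8880 s
Audio: 384 kbps = 0.384 Mbps.
Total bitrate: 4.554 Mbps.
File: 4.554 Mbps × 8880 s = 40439.5 Mb.
With 6% container overhead: ×1.06. → 42865.9 Mb.
At 50 Mbps: 42865.9 / 50 = 857.3 s ≈ 14.3 minutes.

14.3 minutes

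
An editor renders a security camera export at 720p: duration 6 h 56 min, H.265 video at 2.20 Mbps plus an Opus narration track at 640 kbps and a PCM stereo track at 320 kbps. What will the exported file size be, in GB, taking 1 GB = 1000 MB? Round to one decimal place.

6 h 56 min = 416 min = 24960 s
Audio total: 640 + 320 = 960 kbps = 0.960 Mbps.
Total bitrate: 2.20 + 0.960 = 3.160 Mbps.
Stream data: 3.160 Mbps × 24960 s = 78873.6 Mb.
78,874 Mb ÷ 8 = 9,859 MB → 9.859 GB.

9.9 GB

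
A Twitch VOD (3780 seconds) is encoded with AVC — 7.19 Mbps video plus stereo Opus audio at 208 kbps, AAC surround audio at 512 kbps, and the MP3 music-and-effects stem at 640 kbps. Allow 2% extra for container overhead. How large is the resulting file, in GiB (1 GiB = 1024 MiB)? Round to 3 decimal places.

3.838 GiB

Audio total: 208 + 512 + 640 = 1360 kbps = 1.360 Mbps.
Total bitrate: 7.19 + 1.360 = 8.550 Mbps.
Stream data: 8.550 Mbps × 3780 s = 32319.0 Mb.
With 2% container overhead: ×1.02.
32,965 Mb = 4,120,672,500 bytes ÷ 1,073,741,824 = 3.838 GiB.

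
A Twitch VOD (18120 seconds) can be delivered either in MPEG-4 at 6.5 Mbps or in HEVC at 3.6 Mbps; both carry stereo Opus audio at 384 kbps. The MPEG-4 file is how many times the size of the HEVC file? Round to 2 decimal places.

Audio: 384 kbps = 0.384 Mbps.
MPEG-4: 6.884 Mbps × 18120 s = 124738.1 Mb = 14.521 GiB.
HEVC: 3.984 Mbps × 18120 s = 72190.1 Mb = 8.404 GiB.
Ratio: 14.521 / 8.404 = 1.728.

1.73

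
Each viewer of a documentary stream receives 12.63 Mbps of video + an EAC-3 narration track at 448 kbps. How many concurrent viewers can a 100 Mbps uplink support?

Audio: 448 kbps = 0.448 Mbps.
Per-viewer media rate: 13.078 Mbps.
100 Mbps = 100.0 Mbps; 100.0 / 13.078 = 7.65 → 7 viewers.

7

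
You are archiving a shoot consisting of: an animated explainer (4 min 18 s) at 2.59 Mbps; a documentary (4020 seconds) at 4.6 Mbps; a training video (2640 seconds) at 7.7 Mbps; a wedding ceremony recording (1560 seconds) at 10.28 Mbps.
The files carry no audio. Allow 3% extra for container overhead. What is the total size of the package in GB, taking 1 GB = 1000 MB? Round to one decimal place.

animated explainer: 2.590 Mbps × 258 s × 1.03 = 688.3 Mb
documentary: 4.600 Mbps × 4020 s × 1.03 = 19046.8 Mb
training video: 7.700 Mbps × 2640 s × 1.03 = 20937.8 Mb
wedding ceremony recording: 10.280 Mbps × 1560 s × 1.03 = 16517.9 Mb
Total: 57190.8 Mb = 7148.8 MB.
= 7.149 GB.

7.1 GB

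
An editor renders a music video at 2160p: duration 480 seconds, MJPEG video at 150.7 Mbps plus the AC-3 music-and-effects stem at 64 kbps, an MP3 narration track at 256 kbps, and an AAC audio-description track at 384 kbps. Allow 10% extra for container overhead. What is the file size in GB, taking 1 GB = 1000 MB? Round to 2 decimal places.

9.99 GB

Audio total: 64 + 256 + 384 = 704 kbps = 0.704 Mbps.
Total bitrate: 150.7 + 0.704 = 151.404 Mbps.
Stream data: 151.404 Mbps × 480 s = 72673.9 Mb.
With 10% container overhead: ×1.10.
79,941 Mb ÷ 8 = 9,993 MB → 9.993 GB.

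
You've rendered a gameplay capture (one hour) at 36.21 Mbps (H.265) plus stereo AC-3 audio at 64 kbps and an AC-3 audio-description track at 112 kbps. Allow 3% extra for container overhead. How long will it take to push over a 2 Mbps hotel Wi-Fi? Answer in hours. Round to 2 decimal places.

18.74 hours

1 h = 3600 s
Audio total: 64 + 112 = 176 kbps = 0.176 Mbps.
Total bitrate: 36.386 Mbps.
File: 36.386 Mbps × 3600 s = 130989.6 Mb.
With 3% container overhead: ×1.03. → 134919.3 Mb.
At 2 Mbps: 134919.3 / 2 = 67459.6 s ≈ 18.7 hours.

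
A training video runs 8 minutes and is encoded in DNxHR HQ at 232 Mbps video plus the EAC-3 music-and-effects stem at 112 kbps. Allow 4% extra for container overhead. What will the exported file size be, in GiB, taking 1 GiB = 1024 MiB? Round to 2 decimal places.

8 min = 480 s
Audio: 112 kbps = 0.112 Mbps.
Total bitrate: 232 + 0.112 = 232.112 Mbps.
Stream data: 232.112 Mbps × 480 s = 111413.8 Mb.
With 4% container overhead: ×1.04.
115,870 Mb = 14,483,788,800 bytes ÷ 1,073,741,824 = 13.49 GiB.

13.49 GiB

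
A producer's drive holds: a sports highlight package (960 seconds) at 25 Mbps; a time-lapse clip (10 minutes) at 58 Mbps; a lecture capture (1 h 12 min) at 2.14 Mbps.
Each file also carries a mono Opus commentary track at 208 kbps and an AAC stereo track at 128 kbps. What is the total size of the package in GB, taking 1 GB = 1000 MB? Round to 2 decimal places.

8.75 GB

Audio total: 208 + 128 = 336 kbps = 0.336 Mbps.
sports highlight package: 25.336 Mbps × 960 s = 24322.6 Mb
time-lapse clip: 58.336 Mbps × 600 s = 35001.6 Mb
lecture capture: 2.476 Mbps × 4320 s = 10696.3 Mb
Total: 70020.5 Mb = 8752.6 MB.
= 8.753 GB.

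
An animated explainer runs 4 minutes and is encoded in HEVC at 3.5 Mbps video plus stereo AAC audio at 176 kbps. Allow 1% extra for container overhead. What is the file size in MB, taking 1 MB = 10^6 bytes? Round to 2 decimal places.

111.38 MB

4 min = 240 s
Audio: 176 kbps = 0.176 Mbps.
Total bitrate: 3.5 + 0.176 = 3.676 Mbps.
Stream data: 3.676 Mbps × 240 s = 882.2 Mb.
With 1% container overhead: ×1.01.
891.1 Mb ÷ 8 = 111.4 MB → 111.4 MB.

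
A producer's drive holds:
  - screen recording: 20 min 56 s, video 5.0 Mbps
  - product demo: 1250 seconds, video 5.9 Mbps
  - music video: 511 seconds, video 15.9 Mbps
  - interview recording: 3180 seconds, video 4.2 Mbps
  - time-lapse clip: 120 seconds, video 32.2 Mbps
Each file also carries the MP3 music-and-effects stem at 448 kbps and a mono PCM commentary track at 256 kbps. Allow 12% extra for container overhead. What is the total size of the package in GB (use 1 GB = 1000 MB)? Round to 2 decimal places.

Audio total: 448 + 256 = 704 kbps = 0.704 Mbps.
screen recording: 5.704 Mbps × 1256 s × 1.12 = 8023.9 Mb
product demo: 6.604 Mbps × 1250 s × 1.12 = 9245.6 Mb
music video: 16.604 Mbps × 511 s × 1.12 = 9502.8 Mb
interview recording: 4.904 Mbps × 3180 s × 1.12 = 17466.1 Mb
time-lapse clip: 32.904 Mbps × 120 s × 1.12 = 4422.3 Mb
Total: 48660.7 Mb = 6082.6 MB.
= 6.083 GB.

6.08 GB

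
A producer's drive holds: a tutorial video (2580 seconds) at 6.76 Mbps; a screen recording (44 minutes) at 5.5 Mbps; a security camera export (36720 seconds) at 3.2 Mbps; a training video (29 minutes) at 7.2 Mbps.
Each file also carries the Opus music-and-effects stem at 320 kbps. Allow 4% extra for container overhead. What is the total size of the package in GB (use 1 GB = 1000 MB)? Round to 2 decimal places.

Audio: 320 kbps = 0.320 Mbps.
tutorial video: 7.080 Mbps × 2580 s × 1.04 = 18997.1 Mb
screen recording: 5.820 Mbps × 2640 s × 1.04 = 15979.4 Mb
security camera export: 3.520 Mbps × 36720 s × 1.04 = 134424.6 Mb
training video: 7.520 Mbps × 1740 s × 1.04 = 13608.2 Mb
Total: 183009.2 Mb = 22876.2 MB.
= 22.88 GB.

22.88 GB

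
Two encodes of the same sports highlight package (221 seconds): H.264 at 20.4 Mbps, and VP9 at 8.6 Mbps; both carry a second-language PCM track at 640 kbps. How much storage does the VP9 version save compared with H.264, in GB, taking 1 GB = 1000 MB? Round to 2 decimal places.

Audio: 640 kbps = 0.640 Mbps.
H.264: 21.040 Mbps × 221 s = 4649.8 Mb = 0.581 GB.
VP9: 9.240 Mbps × 221 s = 2042.0 Mb = 0.255 GB.
Saving: 0.581 − 0.255 = 0.326 GB.

0.33 GB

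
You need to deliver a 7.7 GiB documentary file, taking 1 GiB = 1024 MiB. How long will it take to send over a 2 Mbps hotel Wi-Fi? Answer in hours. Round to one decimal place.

9.2 hours

File: 7.7 GiB = 66142.5 Mb.
At 2 Mbps: 66142.5 / 2 = 33071.2 s ≈ 9.19 hours.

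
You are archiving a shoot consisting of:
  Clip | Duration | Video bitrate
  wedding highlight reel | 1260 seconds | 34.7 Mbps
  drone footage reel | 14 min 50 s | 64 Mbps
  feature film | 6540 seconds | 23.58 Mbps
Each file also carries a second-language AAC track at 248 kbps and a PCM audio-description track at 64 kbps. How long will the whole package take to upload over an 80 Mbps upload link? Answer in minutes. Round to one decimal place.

53.7 minutes

Audio total: 248 + 64 = 312 kbps = 0.312 Mbps.
wedding highlight reel: 35.012 Mbps × 1260 s = 44115.1 Mb
drone footage reel: 64.312 Mbps × 890 s = 57237.7 Mb
feature film: 23.892 Mbps × 6540 s = 156253.7 Mb
Total: 257606.5 Mb = 32200.8 MB.
At 80 Mbps: 257606.5 / 80 = 3220 s ≈ 53.7 minutes.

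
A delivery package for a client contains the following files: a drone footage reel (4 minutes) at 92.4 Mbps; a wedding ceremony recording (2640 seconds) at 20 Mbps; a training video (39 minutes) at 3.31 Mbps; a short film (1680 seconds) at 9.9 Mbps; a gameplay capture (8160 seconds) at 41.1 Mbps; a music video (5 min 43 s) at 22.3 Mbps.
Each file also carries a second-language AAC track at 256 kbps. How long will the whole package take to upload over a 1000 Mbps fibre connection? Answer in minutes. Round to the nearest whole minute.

Audio: 256 kbps = 0.256 Mbps.
drone footage reel: 92.656 Mbps × 240 s = 22237.4 Mb
wedding ceremony recording: 20.256 Mbps × 2640 s = 53475.8 Mb
training video: 3.566 Mbps × 2340 s = 8344.4 Mb
short film: 10.156 Mbps × 1680 s = 17062.1 Mb
gameplay capture: 41.356 Mbps × 8160 s = 337465.0 Mb
music video: 22.556 Mbps × 343 s = 7736.7 Mb
Total: 446321.5 Mb = 55790.2 MB.
At 1000 Mbps: 446321.5 / 1000 = 446 s ≈ 7.44 minutes.

7 minutes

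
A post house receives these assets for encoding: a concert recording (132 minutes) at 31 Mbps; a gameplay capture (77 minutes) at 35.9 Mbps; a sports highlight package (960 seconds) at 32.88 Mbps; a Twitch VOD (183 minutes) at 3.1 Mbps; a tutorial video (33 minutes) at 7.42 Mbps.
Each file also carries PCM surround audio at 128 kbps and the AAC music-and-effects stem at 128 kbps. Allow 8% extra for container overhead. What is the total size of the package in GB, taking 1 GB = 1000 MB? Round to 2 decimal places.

67.29 GB

Audio total: 128 + 128 = 256 kbps = 0.256 Mbps.
concert recording: 31.256 Mbps × 7920 s × 1.08 = 267351.3 Mb
gameplay capture: 36.156 Mbps × 4620 s × 1.08 = 180404.0 Mb
sports highlight package: 33.136 Mbps × 960 s × 1.08 = 34355.4 Mb
Twitch VOD: 3.356 Mbps × 10980 s × 1.08 = 39796.8 Mb
tutorial video: 7.676 Mbps × 1980 s × 1.08 = 16414.4 Mb
Total: 538321.9 Mb = 67290.2 MB.
= 67.29 GB.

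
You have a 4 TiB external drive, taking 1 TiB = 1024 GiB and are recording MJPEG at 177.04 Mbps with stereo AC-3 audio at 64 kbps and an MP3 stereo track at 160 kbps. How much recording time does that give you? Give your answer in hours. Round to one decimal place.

Audio total: 64 + 160 = 224 kbps = 0.224 Mbps.
Total bitrate: 177.04 + 0.224 = 177.264 Mbps.
Capacity: 4 TiB = 35,184,372 Mb.
Recording time: 35,184,372 / 177.264 = 198,486 s ≈ 55.1 hours.

55.1 hours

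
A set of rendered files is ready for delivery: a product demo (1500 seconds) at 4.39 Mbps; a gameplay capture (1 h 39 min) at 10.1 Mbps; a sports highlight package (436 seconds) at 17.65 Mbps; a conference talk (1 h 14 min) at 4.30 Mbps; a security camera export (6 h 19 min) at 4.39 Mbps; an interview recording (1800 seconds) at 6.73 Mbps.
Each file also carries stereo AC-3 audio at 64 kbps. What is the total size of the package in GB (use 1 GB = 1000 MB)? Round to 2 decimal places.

Audio: 64 kbps = 0.064 Mbps.
product demo: 4.454 Mbps × 1500 s = 6681.0 Mb
gameplay capture: 10.164 Mbps × 5940 s = 60374.2 Mb
sports highlight package: 17.714 Mbps × 436 s = 7723.3 Mb
conference talk: 4.364 Mbps × 4440 s = 19376.2 Mb
security camera export: 4.454 Mbps × 22740 s = 101284.0 Mb
interview recording: 6.794 Mbps × 1800 s = 12229.2 Mb
Total: 207667.8 Mb = 25958.5 MB.
= 25.96 GB.

25.96 GB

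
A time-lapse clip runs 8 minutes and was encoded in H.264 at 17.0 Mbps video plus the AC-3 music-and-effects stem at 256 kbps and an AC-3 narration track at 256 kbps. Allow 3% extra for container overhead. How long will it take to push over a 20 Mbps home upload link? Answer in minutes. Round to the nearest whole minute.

7 minutes

8 min = 480 s
Audio total: 256 + 256 = 512 kbps = 0.512 Mbps.
Total bitrate: 17.512 Mbps.
File: 17.512 Mbps × 480 s = 8405.8 Mb.
With 3% container overhead: ×1.03. → 8657.9 Mb.
At 20 Mbps: 8657.9 / 20 = 432.9 s ≈ 7.21 minutes.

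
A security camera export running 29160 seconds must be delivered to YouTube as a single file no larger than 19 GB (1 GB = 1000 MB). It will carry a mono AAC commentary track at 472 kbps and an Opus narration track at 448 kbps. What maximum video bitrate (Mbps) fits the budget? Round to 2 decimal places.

Budget: 19 GB = 152000.0 Mb.
Total bitrate budget: 152000.0 Mb / 29160 s = 5.213 Mbps.
Audio total: 472 + 448 = 920 kbps = 0.920 Mbps.
Video: 5.213 − 0.920 = 4.293 Mbps.

4.29 Mbps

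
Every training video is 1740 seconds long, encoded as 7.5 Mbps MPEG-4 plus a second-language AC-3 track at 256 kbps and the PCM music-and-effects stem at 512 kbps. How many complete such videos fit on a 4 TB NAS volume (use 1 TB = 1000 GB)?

Audio total: 256 + 512 = 768 kbps = 0.768 Mbps.
Total bitrate: 8.268 Mbps.
Per item: 8.268 Mbps × 1740 s = 14,386 Mb = 1,798 MB.
Capacity: 4 TB = 32,000,000 Mb; 2224.34 items → 2224 complete.

2224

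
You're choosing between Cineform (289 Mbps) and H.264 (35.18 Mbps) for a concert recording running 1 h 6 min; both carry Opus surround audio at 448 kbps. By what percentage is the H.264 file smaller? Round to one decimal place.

1 h 6 min = 66 min = 3960 s
Audio: 448 kbps = 0.448 Mbps.
Cineform: 289.448 Mbps × 3960 s = 1146214.1 Mb = 133.437 GiB.
H.264: 35.628 Mbps × 3960 s = 141086.9 Mb = 16.425 GiB.
Reduction: (1 − 16.425/133.437) × 100 = 87.69%.

87.7%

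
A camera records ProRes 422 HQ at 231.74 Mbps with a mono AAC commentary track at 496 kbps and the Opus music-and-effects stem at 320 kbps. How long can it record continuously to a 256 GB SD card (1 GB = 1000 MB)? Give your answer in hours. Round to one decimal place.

2.4 hours

Audio total: 496 + 320 = 816 kbps = 0.816 Mbps.
Total bitrate: 231.74 + 0.816 = 232.556 Mbps.
Capacity: 256 GB = 2,048,000 Mb.
Recording time: 2,048,000 / 232.556 = 8,806 s ≈ 2.45 hours.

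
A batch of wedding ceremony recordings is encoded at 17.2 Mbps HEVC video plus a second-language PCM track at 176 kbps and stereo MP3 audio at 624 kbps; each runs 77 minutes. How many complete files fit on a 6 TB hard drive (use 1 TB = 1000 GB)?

77 min = 4620 s
Audio total: 176 + 624 = 800 kbps = 0.800 Mbps.
Total bitrate: 18.000 Mbps.
Per item: 18.000 Mbps × 4620 s = 83,160 Mb = 10,395 MB.
Capacity: 6 TB = 48,000,000 Mb; 577.20 items → 577 complete.

577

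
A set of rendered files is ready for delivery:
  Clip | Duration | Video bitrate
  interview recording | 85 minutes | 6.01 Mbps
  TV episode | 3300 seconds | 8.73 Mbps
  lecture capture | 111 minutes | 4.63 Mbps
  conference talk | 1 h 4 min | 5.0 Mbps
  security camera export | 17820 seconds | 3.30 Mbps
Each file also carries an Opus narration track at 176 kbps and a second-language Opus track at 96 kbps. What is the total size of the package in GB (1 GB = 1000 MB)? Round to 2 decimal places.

22.29 GB

Audio total: 176 + 96 = 272 kbps = 0.272 Mbps.
interview recording: 6.282 Mbps × 5100 s = 32038.2 Mb
TV episode: 9.002 Mbps × 3300 s = 29706.6 Mb
lecture capture: 4.902 Mbps × 6660 s = 32647.3 Mb
conference talk: 5.272 Mbps × 3840 s = 20244.5 Mb
security camera export: 3.572 Mbps × 17820 s = 63653.0 Mb
Total: 178289.6 Mb = 22286.2 MB.
= 22.29 GB.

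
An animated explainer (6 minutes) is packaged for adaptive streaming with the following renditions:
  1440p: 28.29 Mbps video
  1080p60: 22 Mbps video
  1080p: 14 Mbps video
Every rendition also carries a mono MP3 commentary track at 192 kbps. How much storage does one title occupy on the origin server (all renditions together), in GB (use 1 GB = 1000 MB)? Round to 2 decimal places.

2.92 GB

6 min = 360 s
Audio: 192 kbps = 0.192 Mbps.
Sum of rendition bitrates: (28.29+0.192) + (22+0.192) + (14+0.192) = 64.866 Mbps.
× 360 s = 23,352 Mb = 2,919 MB = 2.919 GB.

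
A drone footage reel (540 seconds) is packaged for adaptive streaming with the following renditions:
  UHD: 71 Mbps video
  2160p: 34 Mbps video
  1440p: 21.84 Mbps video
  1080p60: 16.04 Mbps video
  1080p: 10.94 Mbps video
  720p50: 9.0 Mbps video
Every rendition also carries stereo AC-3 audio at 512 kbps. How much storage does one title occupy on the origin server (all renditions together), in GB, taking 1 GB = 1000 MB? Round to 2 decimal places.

11.20 GB

Audio: 512 kbps = 0.512 Mbps.
Sum of rendition bitrates: (71+0.512) + (34+0.512) + (21.84+0.512) + (16.04+0.512) + (10.94+0.512) + (9.0+0.512) = 165.892 Mbps.
× 540 s = 89,582 Mb = 11,198 MB = 11.20 GB.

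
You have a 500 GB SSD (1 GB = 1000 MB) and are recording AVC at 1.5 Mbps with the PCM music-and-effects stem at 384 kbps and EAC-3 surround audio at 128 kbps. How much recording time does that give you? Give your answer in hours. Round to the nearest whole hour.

Audio total: 384 + 128 = 512 kbps = 0.512 Mbps.
Total bitrate: 1.5 + 0.512 = 2.012 Mbps.
Capacity: 500 GB = 4,000,000 Mb.
Recording time: 4,000,000 / 2.012 = 1,988,072 s ≈ 552 hours.

552 hours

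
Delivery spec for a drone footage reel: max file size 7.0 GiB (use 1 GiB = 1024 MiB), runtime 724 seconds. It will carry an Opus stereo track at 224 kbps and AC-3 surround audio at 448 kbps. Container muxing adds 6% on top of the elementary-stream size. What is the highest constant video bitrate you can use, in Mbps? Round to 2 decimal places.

Budget: 7.0 GiB = 60129.5 Mb.
Stream payload after overhead: 60129.5 / 1.06 = 56726.0 Mb.
Total bitrate budget: 56726.0 Mb / 724 s = 78.351 Mbps.
Audio total: 224 + 448 = 672 kbps = 0.672 Mbps.
Video: 78.351 − 0.672 = 77.679 Mbps.

77.68 Mbps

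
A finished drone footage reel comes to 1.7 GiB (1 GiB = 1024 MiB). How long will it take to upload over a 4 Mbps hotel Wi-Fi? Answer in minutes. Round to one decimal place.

60.8 minutes

File: 1.7 GiB = 14602.9 Mb.
At 4 Mbps: 14602.9 / 4 = 3650.7 s ≈ 60.8 minutes.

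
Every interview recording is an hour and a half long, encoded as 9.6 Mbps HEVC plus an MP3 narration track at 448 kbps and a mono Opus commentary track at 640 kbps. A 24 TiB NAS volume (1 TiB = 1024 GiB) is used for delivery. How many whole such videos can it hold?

1.5 h = 5400 s
Audio total: 448 + 640 = 1088 kbps = 1.088 Mbps.
Total bitrate: 10.688 Mbps.
Per item: 10.688 Mbps × 5400 s = 57,715 Mb = 7,214 MB.
Capacity: 24 TiB = 211,106,233 Mb; 3657.72 items → 3657 complete.

3657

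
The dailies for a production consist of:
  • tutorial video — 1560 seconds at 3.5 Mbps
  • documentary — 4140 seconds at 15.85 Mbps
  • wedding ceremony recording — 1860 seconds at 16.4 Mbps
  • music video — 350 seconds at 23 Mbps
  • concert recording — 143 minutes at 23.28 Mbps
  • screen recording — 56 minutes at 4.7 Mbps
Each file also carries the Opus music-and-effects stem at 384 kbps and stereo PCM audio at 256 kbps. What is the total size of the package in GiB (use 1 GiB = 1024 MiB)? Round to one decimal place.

Audio total: 384 + 256 = 640 kbps = 0.640 Mbps.
tutorial video: 4.140 Mbps × 1560 s = 6458.4 Mb
documentary: 16.490 Mbps × 4140 s = 68268.6 Mb
wedding ceremony recording: 17.040 Mbps × 1860 s = 31694.4 Mb
music video: 23.640 Mbps × 350 s = 8274.0 Mb
concert recording: 23.920 Mbps × 8580 s = 205233.6 Mb
screen recording: 5.340 Mbps × 3360 s = 17942.4 Mb
Total: 337871.4 Mb = 42233.9 MB.
= 39.33 GiB.

39.3 GiB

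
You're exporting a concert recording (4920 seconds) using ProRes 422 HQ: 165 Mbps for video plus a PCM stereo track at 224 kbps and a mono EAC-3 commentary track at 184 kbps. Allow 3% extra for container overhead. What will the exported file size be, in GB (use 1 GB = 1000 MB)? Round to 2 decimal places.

104.78 GB

Audio total: 224 + 184 = 408 kbps = 0.408 Mbps.
Total bitrate: 165 + 0.408 = 165.408 Mbps.
Stream data: 165.408 Mbps × 4920 s = 813807.4 Mb.
With 3% container overhead: ×1.03.
838,222 Mb ÷ 8 = 104,778 MB → 104.8 GB.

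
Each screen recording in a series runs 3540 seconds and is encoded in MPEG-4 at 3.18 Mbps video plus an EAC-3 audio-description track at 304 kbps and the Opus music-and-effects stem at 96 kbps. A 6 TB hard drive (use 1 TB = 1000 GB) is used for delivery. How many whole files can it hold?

3787

Audio total: 304 + 96 = 400 kbps = 0.400 Mbps.
Total bitrate: 3.580 Mbps.
Per item: 3.580 Mbps × 3540 s = 12,673 Mb = 1,584 MB.
Capacity: 6 TB = 48,000,000 Mb; 3787.52 items → 3787 complete.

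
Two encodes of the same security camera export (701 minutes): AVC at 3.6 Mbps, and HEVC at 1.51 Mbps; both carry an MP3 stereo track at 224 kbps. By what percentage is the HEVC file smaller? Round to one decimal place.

701 min = 42060 s
Audio: 224 kbps = 0.224 Mbps.
AVC: 3.824 Mbps × 42060 s = 160837.4 Mb = 20.105 GB.
HEVC: 1.734 Mbps × 42060 s = 72932.0 Mb = 9.117 GB.
Reduction: (1 − 9.117/20.105) × 100 = 54.65%.

54.7%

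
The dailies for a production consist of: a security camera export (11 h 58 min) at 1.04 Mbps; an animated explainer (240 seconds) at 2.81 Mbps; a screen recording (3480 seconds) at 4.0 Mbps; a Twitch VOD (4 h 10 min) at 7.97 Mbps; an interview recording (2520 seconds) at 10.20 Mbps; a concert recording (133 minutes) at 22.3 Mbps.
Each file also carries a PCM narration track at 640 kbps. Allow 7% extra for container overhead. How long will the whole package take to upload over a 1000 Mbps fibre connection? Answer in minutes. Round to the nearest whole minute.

8 minutes

Audio: 640 kbps = 0.640 Mbps.
security camera export: 1.680 Mbps × 43080 s × 1.07 = 77440.6 Mb
animated explainer: 3.450 Mbps × 240 s × 1.07 = 886.0 Mb
screen recording: 4.640 Mbps × 3480 s × 1.07 = 17277.5 Mb
Twitch VOD: 8.610 Mbps × 15000 s × 1.07 = 138190.5 Mb
interview recording: 10.840 Mbps × 2520 s × 1.07 = 29229.0 Mb
concert recording: 22.940 Mbps × 7980 s × 1.07 = 195875.5 Mb
Total: 458899.0 Mb = 57362.4 MB.
At 1000 Mbps: 458899.0 / 1000 = 459 s ≈ 7.65 minutes.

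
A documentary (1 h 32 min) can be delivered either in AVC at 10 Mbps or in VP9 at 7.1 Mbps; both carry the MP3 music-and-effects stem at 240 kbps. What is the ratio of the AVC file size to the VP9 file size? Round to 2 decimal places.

1.40

1 h 32 min = 92 min = 5520 s
Audio: 240 kbps = 0.240 Mbps.
AVC: 10.240 Mbps × 5520 s = 56524.8 Mb = 6.580 GiB.
VP9: 7.340 Mbps × 5520 s = 40516.8 Mb = 4.717 GiB.
Ratio: 6.580 / 4.717 = 1.395.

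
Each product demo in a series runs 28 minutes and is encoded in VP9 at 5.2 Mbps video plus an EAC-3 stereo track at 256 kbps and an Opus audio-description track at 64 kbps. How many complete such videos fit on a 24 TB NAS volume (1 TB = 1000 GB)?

28 min = 1680 s
Audio total: 256 + 64 = 320 kbps = 0.320 Mbps.
Total bitrate: 5.520 Mbps.
Per item: 5.520 Mbps × 1680 s = 9,274 Mb = 1,159 MB.
Capacity: 24 TB = 192,000,000 Mb; 20703.93 items → 20703 complete.

20703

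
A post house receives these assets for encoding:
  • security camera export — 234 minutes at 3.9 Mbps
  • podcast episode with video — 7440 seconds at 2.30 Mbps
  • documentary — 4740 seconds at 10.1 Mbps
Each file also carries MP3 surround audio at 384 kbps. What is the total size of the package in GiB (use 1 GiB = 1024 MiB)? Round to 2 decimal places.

Audio: 384 kbps = 0.384 Mbps.
security camera export: 4.284 Mbps × 14040 s = 60147.4 Mb
podcast episode with video: 2.684 Mbps × 7440 s = 19969.0 Mb
documentary: 10.484 Mbps × 4740 s = 49694.2 Mb
Total: 129810.5 Mb = 16226.3 MB.
= 15.11 GiB.

15.11 GiB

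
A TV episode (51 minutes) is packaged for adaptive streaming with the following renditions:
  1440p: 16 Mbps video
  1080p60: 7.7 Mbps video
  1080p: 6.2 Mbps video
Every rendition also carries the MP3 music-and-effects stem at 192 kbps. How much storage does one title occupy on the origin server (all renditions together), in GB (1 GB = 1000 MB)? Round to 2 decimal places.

11.66 GB

51 min = 3060 s
Audio: 192 kbps = 0.192 Mbps.
Sum of rendition bitrates: (16+0.192) + (7.7+0.192) + (6.2+0.192) = 30.476 Mbps.
× 3060 s = 93,257 Mb = 11,657 MB = 11.66 GB.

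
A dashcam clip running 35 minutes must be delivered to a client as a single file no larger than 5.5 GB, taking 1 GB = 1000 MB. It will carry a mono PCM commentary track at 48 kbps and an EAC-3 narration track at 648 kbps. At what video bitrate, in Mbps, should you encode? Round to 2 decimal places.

Budget: 5.5 GB = 44000.0 Mb.
35 min = 2100 s
Total bitrate budget: 44000.0 Mb / 2100 s = 20.952 Mbps.
Audio total: 48 + 648 = 696 kbps = 0.696 Mbps.
Video: 20.952 − 0.696 = 20.256 Mbps.

20.26 Mbps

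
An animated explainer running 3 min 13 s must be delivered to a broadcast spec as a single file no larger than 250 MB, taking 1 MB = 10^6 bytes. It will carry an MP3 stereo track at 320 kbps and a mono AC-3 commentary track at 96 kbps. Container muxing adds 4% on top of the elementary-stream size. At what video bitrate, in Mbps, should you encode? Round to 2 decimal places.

Budget: 250 MB = 2000.0 Mb.
Stream payload after overhead: 2000.0 / 1.04 = 1923.1 Mb.
3 min 13 s = 193 s
Total bitrate budget: 1923.1 Mb / 193 s = 9.964 Mbps.
Audio total: 320 + 96 = 416 kbps = 0.416 Mbps.
Video: 9.964 − 0.416 = 9.548 Mbps.

9.55 Mbps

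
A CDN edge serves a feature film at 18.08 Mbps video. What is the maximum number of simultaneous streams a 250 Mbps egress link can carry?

250 Mbps = 250.0 Mbps; 250.0 / 18.080 = 13.83 → 13 viewers.

13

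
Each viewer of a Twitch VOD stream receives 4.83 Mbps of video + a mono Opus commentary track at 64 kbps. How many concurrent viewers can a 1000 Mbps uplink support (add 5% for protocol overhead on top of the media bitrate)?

194

Audio: 64 kbps = 0.064 Mbps.
Per-viewer media rate: 4.894 Mbps.
On the wire with 5% overhead: 5.139 Mbps.
1000 Mbps = 1,000 Mbps; 1,000 / 5.139 = 194.60 → 194 viewers.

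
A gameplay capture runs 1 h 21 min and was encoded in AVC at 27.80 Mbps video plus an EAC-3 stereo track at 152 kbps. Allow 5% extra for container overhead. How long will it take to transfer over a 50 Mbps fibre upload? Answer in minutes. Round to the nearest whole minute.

48 minutes

1 h 21 min = 81 min = 4860 s
Audio: 152 kbps = 0.152 Mbps.
Total bitrate: 27.952 Mbps.
File: 27.952 Mbps × 4860 s = 135846.7 Mb.
With 5% container overhead: ×1.05. → 142639.1 Mb.
At 50 Mbps: 142639.1 / 50 = 2852.8 s ≈ 47.5 minutes.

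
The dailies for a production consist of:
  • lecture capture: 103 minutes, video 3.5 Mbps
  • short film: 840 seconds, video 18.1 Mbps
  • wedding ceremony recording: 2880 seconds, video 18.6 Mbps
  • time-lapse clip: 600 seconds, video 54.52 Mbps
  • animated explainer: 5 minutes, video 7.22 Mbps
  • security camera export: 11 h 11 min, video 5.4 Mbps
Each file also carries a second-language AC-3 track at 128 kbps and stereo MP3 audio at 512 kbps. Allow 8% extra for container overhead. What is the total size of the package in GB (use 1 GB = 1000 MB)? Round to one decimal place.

50.7 GB

Audio total: 128 + 512 = 640 kbps = 0.640 Mbps.
lecture capture: 4.140 Mbps × 6180 s × 1.08 = 27632.0 Mb
short film: 18.740 Mbps × 840 s × 1.08 = 17000.9 Mb
wedding ceremony recording: 19.240 Mbps × 2880 s × 1.08 = 59844.1 Mb
time-lapse clip: 55.160 Mbps × 600 s × 1.08 = 35743.7 Mb
animated explainer: 7.860 Mbps × 300 s × 1.08 = 2546.6 Mb
security camera export: 6.040 Mbps × 40260 s × 1.08 = 262624.0 Mb
Total: 405391.4 Mb = 50673.9 MB.
= 50.67 GB.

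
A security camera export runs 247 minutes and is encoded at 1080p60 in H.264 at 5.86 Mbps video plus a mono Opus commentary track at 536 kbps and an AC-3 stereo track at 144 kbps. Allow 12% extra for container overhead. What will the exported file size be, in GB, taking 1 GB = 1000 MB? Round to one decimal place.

13.6 GB

247 min = 14820 s
Audio total: 536 + 144 = 680 kbps = 0.680 Mbps.
Total bitrate: 5.86 + 0.680 = 6.540 Mbps.
Stream data: 6.540 Mbps × 14820 s = 96922.8 Mb.
With 12% container overhead: ×1.12.
108,554 Mb ÷ 8 = 13,569 MB → 13.57 GB.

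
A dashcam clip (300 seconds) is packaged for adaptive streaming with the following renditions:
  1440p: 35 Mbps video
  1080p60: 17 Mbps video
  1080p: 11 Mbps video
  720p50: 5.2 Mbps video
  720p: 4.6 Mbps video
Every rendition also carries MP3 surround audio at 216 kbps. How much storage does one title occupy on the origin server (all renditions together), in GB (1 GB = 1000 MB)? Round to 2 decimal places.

2.77 GB

Audio: 216 kbps = 0.216 Mbps.
Sum of rendition bitrates: (35+0.216) + (17+0.216) + (11+0.216) + (5.2+0.216) + (4.6+0.216) = 73.880 Mbps.
× 300 s = 22,164 Mb = 2,770 MB = 2.771 GB.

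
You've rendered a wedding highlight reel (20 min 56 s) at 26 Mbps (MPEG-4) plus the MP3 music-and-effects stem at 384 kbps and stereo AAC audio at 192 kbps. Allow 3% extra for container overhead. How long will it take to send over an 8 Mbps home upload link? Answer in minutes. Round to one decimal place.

20 min 56 s = 1256 s
Audio total: 384 + 192 = 576 kbps = 0.576 Mbps.
Total bitrate: 26.576 Mbps.
File: 26.576 Mbps × 1256 s = 33379.5 Mb.
With 3% container overhead: ×1.03. → 34380.8 Mb.
At 8 Mbps: 34380.8 / 8 = 4297.6 s ≈ 71.6 minutes.

71.6 minutes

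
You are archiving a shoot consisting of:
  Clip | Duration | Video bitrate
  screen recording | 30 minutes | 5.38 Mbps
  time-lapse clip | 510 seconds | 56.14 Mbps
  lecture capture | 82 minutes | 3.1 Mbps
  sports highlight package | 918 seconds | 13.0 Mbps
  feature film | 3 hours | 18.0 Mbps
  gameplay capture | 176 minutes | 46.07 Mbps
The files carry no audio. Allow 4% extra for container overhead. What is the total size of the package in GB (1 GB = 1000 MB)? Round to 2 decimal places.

97.03 GB

screen recording: 5.380 Mbps × 1800 s × 1.04 = 10071.4 Mb
time-lapse clip: 56.140 Mbps × 510 s × 1.04 = 29776.7 Mb
lecture capture: 3.100 Mbps × 4920 s × 1.04 = 15862.1 Mb
sports highlight package: 13.000 Mbps × 918 s × 1.04 = 12411.4 Mb
feature film: 18.000 Mbps × 10800 s × 1.04 = 202176.0 Mb
gameplay capture: 46.070 Mbps × 10560 s × 1.04 = 505959.2 Mb
Total: 776256.6 Mb = 97032.1 MB.
= 97.03 GB.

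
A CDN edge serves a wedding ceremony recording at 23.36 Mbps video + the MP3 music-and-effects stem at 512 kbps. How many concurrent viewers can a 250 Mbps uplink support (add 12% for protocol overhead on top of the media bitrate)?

Audio: 512 kbps = 0.512 Mbps.
Per-viewer media rate: 23.872 Mbps.
On the wire with 12% overhead: 26.737 Mbps.
250 Mbps = 250.0 Mbps; 250.0 / 26.737 = 9.35 → 9 viewers.

9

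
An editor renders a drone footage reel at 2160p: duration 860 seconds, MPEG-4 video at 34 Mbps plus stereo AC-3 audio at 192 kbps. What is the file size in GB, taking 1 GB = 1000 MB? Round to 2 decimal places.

Audio: 192 kbps = 0.192 Mbps.
Total bitrate: 34 + 0.192 = 34.192 Mbps.
Stream data: 34.192 Mbps × 860 s = 29405.1 Mb.
29,405 Mb ÷ 8 = 3,676 MB → 3.676 GB.

3.68 GB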